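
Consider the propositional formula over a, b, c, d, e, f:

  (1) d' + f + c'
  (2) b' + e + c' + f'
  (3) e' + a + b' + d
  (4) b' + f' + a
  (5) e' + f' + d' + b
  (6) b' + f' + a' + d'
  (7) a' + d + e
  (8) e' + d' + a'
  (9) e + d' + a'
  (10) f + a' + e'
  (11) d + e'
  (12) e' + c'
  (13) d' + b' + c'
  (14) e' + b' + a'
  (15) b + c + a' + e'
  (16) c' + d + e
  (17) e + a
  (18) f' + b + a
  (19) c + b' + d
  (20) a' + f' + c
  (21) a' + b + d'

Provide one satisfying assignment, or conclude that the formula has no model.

a ↦ 0; b ↦ 1; c ↦ 0; d ↦ 1; e ↦ 1; f ↦ 0

Branch on d: set d = 1.
Branch on f: set f = 0.
From the singleton clause (c'), c = 0.
Branch on e: set e = 1.
From the singleton clause (a'), a = 0.
Every clause is now satisfied; b is unconstrained.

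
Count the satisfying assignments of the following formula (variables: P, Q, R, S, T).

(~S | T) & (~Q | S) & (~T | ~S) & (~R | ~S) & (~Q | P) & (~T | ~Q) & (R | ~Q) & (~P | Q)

There are 2^5 = 32 truth assignments over (P, Q, R, S, T).
Split on T. With T = 1, the clauses containing T are satisfied and ~T drops from the rest; 2 of the 2^4 = 16 assignments to the other variables satisfy what remains.
With T = 0, by the same count on the reduced clause set, 2 assignments work.
Total: 2 + 2 = 4.

4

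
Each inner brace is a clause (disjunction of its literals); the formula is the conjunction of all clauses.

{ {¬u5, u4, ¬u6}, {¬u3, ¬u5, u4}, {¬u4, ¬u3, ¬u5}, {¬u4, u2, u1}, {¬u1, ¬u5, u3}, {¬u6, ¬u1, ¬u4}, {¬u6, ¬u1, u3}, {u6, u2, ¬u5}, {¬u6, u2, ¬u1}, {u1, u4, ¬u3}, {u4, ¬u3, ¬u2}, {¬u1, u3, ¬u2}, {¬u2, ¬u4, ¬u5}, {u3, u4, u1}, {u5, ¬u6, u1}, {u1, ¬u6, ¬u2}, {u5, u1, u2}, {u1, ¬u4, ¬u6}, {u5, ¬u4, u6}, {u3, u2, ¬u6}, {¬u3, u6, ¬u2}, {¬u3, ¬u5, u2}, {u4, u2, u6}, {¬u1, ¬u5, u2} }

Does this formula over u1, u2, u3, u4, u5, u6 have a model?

Branch on u5: set u5 = False.
Branch on u6: set u6 = False.
Unit clause (¬u4) forces u4 = False.
Unit clause (u2) forces u2 = True.
Unit clause (¬u3) forces u3 = False.
Unit clause (¬u1) forces u1 = False.
But (u1) is also a unit clause — contradiction.
So u6 must be the other value — set u6 = True.
Unit clause (u1) forces u1 = True.
Unit clause (¬u4) forces u4 = False.
Unit clause (u3) forces u3 = True.
Unit clause (u2) forces u2 = True.
But (¬u2) is also a unit clause — contradiction.
Either choice for u6 ends in contradiction.
So u5 must be the other value — set u5 = True.
Branch on u4: set u4 = True.
Unit clause (¬u3) forces u3 = False.
Unit clause (¬u1) forces u1 = False.
Unit clause (u2) forces u2 = True.
But (¬u2) is also a unit clause — contradiction.
So u4 must be the other value — set u4 = False.
Unit clause (¬u6) forces u6 = False.
Unit clause (¬u3) forces u3 = False.
Unit clause (¬u1) forces u1 = False.
But (u1) is also a unit clause — contradiction.
Either choice for u4 ends in contradiction.
Either choice for u5 ends in contradiction.
No assignment satisfies every clause.

Unsatisfiable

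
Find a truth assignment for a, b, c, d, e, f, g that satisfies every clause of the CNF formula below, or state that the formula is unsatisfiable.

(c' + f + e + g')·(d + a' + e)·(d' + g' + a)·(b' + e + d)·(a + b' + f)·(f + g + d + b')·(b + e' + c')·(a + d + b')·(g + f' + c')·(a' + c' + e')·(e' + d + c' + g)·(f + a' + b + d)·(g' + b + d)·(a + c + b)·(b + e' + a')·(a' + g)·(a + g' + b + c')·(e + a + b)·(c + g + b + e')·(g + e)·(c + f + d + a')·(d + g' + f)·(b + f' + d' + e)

a ↦ 1,  b ↦ 1,  c ↦ 0,  d ↦ 0,  e ↦ 1,  f ↦ 1,  g ↦ 1

Try a = 1.
The clause (g) is unit, so g = 1.
Try d = 0.
The clause (e) is unit, so e = 1.
The clause (c') is unit, so c = 0.
The clause (b) is unit, so b = 1.
The clause (f) is unit, so f = 1.
This assignment satisfies each clause.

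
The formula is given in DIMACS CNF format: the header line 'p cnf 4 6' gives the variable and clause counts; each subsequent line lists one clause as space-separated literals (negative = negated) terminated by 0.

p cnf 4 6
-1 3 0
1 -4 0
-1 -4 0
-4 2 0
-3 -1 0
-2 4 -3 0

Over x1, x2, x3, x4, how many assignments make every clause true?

3

There are 2^4 = 16 truth assignments over (x1, x2, x3, x4).
Split on x3. With x3 = True, the clauses containing x3 are satisfied and ¬x3 drops from the rest; 1 of the 2^3 = 8 assignments to the other variables satisfy what remains.
With x3 = False, by the same count on the reduced clause set, 2 assignments work.
(One model: x1=F, x2=F, x3=F, x4=F.)
Total: 1 + 2 = 3.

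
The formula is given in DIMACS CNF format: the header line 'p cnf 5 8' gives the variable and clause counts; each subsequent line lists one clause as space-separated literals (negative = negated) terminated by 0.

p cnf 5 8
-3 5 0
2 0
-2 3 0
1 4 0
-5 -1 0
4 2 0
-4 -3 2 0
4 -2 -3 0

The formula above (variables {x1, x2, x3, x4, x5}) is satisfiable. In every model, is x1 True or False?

Suppose x1 = True.
Unit clause (x2) forces x2 = True.
Unit clause (x3) forces x3 = True.
Unit clause (x5) forces x5 = True.
But (¬x5) is also a unit clause — contradiction.
So every satisfying assignment has x1 = False.

False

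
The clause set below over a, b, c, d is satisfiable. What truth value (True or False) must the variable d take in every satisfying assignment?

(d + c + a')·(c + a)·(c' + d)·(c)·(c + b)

Suppose d = 0.
(c') alone gives c = 0.
Now (c) is unsatisfied and unit — conflict.
So every satisfying assignment has d = True.

True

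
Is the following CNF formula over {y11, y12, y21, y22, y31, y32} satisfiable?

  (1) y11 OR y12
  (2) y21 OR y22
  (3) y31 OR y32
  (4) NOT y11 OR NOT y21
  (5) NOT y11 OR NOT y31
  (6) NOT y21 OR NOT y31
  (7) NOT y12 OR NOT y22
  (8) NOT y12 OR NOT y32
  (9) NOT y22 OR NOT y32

Unsatisfiable

Case y11 = true:
From the singleton clause (NOT y21), y21 = false.
From the singleton clause (y22), y22 = true.
From the singleton clause (NOT y31), y31 = false.
From the singleton clause (y32), y32 = true.
But (NOT y32) is also a unit clause — contradiction.
Undo y11 and try y11 = false.
From the singleton clause (y12), y12 = true.
From the singleton clause (NOT y22), y22 = false.
From the singleton clause (y21), y21 = true.
From the singleton clause (NOT y31), y31 = false.
From the singleton clause (y32), y32 = true.
But (NOT y32) is also a unit clause — contradiction.
Either choice for y11 ends in contradiction.
No assignment satisfies every clause.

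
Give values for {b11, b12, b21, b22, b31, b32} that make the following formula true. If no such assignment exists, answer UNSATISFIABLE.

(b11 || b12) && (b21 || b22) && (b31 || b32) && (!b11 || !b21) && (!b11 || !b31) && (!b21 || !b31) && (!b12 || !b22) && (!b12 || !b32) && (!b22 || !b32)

Try b11 = true.
The clause (!b21) is unit, so b21 = false.
The clause (b22) is unit, so b22 = true.
The clause (!b31) is unit, so b31 = false.
The clause (b32) is unit, so b32 = true.
But (!b32) is also a unit clause — contradiction.
So b11 must be the other value — set b11 = false.
The clause (b12) is unit, so b12 = true.
The clause (!b22) is unit, so b22 = false.
The clause (b21) is unit, so b21 = true.
The clause (!b31) is unit, so b31 = false.
The clause (b32) is unit, so b32 = true.
But (!b32) is also a unit clause — contradiction.
Both values of b11 lead to a conflict.

UNSATISFIABLE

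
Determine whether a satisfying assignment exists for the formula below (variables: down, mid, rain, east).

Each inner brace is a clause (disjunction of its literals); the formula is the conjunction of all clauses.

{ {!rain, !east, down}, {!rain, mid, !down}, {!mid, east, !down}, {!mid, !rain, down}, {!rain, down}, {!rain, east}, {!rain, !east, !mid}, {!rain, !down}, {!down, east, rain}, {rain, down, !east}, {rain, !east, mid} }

Case rain = false:
Case down = true:
The clause (east) is unit, so east = true.
The clause (mid) is unit, so mid = true.
Every clause now holds.
A satisfying assignment: down=true, mid=true, rain=false, east=true.

Satisfiable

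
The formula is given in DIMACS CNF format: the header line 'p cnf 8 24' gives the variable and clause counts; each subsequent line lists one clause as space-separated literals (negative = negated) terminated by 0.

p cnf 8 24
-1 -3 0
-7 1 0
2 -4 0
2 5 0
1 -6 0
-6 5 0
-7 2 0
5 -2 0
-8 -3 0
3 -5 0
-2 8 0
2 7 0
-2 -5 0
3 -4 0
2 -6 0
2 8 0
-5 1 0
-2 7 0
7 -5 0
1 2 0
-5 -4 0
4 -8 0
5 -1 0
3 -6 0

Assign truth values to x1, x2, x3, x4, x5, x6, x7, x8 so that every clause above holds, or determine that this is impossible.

UNSATISFIABLE

Try x1 = False.
The clause (¬x7) is unit, so x7 = False.
The clause (¬x6) is unit, so x6 = False.
The clause (x2) is unit, so x2 = True.
Now (¬x2) is unsatisfied and unit — conflict.
Undo x1 and try x1 = True.
The clause (¬x3) is unit, so x3 = False.
The clause (¬x5) is unit, so x5 = False.
Now (x5) is unsatisfied and unit — conflict.
Both values of x1 lead to a conflict.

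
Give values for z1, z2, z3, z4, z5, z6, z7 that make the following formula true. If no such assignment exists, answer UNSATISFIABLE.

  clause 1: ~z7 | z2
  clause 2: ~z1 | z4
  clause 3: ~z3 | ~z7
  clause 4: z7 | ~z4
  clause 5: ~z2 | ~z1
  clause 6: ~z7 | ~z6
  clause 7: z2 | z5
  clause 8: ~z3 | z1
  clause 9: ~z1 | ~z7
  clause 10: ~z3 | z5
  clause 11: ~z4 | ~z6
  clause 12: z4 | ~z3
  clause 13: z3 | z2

Branch on z7: set z7 = 0.
(~z4) alone gives z4 = 0.
(~z1) alone gives z1 = 0.
(~z3) alone gives z3 = 0.
(z2) alone gives z2 = 1.
All clauses hold; z5, z6 can take either value.

z1=0; z2=1; z3=0; z4=0; z5=0; z6=0; z7=0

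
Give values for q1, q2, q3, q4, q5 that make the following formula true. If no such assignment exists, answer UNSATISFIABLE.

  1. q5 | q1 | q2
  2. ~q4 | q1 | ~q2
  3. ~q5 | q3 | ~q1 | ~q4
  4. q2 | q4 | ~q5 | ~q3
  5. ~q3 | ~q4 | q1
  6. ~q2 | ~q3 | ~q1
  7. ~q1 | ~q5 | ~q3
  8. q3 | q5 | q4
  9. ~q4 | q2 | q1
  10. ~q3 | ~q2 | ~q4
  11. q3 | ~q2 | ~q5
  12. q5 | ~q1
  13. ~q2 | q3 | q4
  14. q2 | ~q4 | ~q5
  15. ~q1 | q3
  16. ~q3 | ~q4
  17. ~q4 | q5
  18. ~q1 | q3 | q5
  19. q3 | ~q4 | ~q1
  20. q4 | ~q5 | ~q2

Suppose q5 = 0.
Unit clause (~q1) forces q1 = 0.
Unit clause (q2) forces q2 = 1.
Unit clause (~q4) forces q4 = 0.
Unit clause (q3) forces q3 = 1.
This assignment satisfies each clause.

q1: 0; q2: 1; q3: 1; q4: 0; q5: 0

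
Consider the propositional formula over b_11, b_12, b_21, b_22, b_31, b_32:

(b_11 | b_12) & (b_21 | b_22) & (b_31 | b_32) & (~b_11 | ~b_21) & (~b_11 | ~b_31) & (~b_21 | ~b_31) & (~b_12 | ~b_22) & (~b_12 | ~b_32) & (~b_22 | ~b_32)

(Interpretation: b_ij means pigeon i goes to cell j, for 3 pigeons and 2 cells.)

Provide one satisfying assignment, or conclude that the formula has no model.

UNSATISFIABLE

Suppose b_11 = 1.
From the singleton clause (~b_21), b_21 = 0.
From the singleton clause (b_22), b_22 = 1.
From the singleton clause (~b_31), b_31 = 0.
From the singleton clause (b_32), b_32 = 1.
Now (~b_32) is unsatisfied and unit — conflict.
Backtrack on b_11: now try b_11 = 0.
From the singleton clause (b_12), b_12 = 1.
From the singleton clause (~b_22), b_22 = 0.
From the singleton clause (b_21), b_21 = 1.
From the singleton clause (~b_31), b_31 = 0.
From the singleton clause (b_32), b_32 = 1.
Now (~b_32) is unsatisfied and unit — conflict.
Either choice for b_11 ends in contradiction.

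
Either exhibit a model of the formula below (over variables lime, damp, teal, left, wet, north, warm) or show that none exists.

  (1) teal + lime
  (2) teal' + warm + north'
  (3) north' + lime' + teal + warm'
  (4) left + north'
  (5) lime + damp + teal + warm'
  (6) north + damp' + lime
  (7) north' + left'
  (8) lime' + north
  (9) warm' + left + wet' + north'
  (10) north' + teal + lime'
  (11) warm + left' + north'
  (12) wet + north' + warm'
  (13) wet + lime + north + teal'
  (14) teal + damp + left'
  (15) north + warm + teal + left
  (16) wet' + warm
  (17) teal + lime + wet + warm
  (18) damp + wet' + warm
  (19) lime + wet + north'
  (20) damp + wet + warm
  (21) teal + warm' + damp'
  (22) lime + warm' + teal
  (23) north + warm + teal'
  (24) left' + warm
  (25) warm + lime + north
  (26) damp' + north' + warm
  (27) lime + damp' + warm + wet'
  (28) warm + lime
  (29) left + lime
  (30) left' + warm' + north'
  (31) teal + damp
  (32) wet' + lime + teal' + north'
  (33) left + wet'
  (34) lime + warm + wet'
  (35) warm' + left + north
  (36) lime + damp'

Suppose teal = 1.
Suppose warm = 1.
Suppose left = 1.
From the singleton clause (north'), north = 0.
From the singleton clause (lime'), lime = 0.
From the singleton clause (damp'), damp = 0.
From the singleton clause (wet), wet = 1.
This assignment satisfies each clause.

lime ↦ 0,  damp ↦ 0,  teal ↦ 1,  left ↦ 1,  wet ↦ 1,  north ↦ 0,  warm ↦ 1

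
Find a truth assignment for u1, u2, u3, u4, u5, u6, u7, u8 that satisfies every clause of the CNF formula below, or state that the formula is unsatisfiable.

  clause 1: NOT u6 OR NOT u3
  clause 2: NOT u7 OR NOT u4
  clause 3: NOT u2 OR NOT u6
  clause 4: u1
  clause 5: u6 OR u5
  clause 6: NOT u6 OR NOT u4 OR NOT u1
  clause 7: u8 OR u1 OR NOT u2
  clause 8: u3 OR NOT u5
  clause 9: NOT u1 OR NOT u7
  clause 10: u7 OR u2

The clause (u1) is unit, so u1 = true.
The clause (NOT u7) is unit, so u7 = false.
The clause (u2) is unit, so u2 = true.
The clause (NOT u6) is unit, so u6 = false.
The clause (u5) is unit, so u5 = true.
The clause (u3) is unit, so u3 = true.
No clause remains; u4, u8 are free.

u1: true,  u2: true,  u3: true,  u4: true,  u5: true,  u6: false,  u7: false,  u8: true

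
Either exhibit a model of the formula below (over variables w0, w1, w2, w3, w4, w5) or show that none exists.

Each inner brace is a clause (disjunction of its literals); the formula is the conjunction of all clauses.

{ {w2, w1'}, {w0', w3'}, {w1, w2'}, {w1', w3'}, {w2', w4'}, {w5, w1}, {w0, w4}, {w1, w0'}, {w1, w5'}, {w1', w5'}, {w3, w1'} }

UNSATISFIABLE

Try w2 = 1.
From the singleton clause (w1), w1 = 1.
From the singleton clause (w3'), w3 = 0.
But (w3) is also a unit clause — contradiction.
That branch fails; take w2 = 0 instead.
From the singleton clause (w1'), w1 = 0.
From the singleton clause (w5), w5 = 1.
But (w5') is also a unit clause — contradiction.
Either choice for w2 ends in contradiction.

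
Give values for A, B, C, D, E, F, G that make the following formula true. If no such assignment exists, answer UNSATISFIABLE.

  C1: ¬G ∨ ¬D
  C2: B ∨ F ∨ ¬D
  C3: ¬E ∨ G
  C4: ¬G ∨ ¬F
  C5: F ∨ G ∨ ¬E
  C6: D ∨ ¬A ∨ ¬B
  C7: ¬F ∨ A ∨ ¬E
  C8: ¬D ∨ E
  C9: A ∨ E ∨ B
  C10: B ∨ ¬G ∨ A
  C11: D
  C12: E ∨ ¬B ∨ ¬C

The clause (D) is unit, so D = True.
The clause (¬G) is unit, so G = False.
The clause (¬E) is unit, so E = False.
But (E) is also a unit clause — contradiction.

UNSATISFIABLE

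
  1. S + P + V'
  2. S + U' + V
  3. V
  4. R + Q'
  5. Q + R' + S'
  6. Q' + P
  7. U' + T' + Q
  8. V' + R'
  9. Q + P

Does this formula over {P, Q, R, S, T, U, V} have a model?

From the singleton clause (V), V = 1.
From the singleton clause (R'), R = 0.
From the singleton clause (Q'), Q = 0.
From the singleton clause (P), P = 1.
Case U = 1:
From the singleton clause (T'), T = 0.
No clause remains; S is free.
A satisfying assignment: P ↦ 1; Q ↦ 0; R ↦ 0; S ↦ 0; T ↦ 0; U ↦ 1; V ↦ 1.

Yes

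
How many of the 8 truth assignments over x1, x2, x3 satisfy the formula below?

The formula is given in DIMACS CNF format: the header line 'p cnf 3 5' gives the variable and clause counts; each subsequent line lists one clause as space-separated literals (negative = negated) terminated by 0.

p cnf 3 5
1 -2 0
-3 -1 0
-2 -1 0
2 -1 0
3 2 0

1

There are 2^3 = 8 truth assignments over (x1, x2, x3).
Check each against the 5 clauses (columns in the order x1, x2, x3):
  F F F  ✗ fails (x3 ∨ x2)
  F F T  ✓ satisfies all
  F T F  ✗ fails (x1 ∨ ¬x2)
  F T T  ✗ fails (x1 ∨ ¬x2)
  T F F  ✗ fails (x2 ∨ ¬x1)
  T F T  ✗ fails (¬x3 ∨ ¬x1)
  T T F  ✗ fails (¬x2 ∨ ¬x1)
  T T T  ✗ fails (¬x3 ∨ ¬x1)
1 of the 8 rows is a model.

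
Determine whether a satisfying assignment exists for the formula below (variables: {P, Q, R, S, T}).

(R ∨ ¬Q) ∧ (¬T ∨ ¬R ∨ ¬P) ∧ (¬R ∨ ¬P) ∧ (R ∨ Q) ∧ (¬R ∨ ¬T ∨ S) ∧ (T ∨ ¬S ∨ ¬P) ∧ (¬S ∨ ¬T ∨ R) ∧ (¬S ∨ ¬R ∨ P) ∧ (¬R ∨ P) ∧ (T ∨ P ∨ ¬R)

Try R = True.
(¬P) alone gives P = False.
That conflicts with the unit clause (P).
Backtrack on R: now try R = False.
(¬Q) alone gives Q = False.
That conflicts with the unit clause (Q).
Either choice for R ends in contradiction.
No assignment satisfies every clause.

No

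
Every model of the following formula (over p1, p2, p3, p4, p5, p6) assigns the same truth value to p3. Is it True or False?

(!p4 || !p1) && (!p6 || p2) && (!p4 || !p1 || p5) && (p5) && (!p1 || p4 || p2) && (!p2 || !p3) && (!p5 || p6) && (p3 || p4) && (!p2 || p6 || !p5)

False

Suppose p3 = true.
The clause (p5) is unit, so p5 = true.
The clause (!p2) is unit, so p2 = false.
The clause (!p6) is unit, so p6 = false.
That conflicts with the unit clause (p6).
So every satisfying assignment has p3 = False.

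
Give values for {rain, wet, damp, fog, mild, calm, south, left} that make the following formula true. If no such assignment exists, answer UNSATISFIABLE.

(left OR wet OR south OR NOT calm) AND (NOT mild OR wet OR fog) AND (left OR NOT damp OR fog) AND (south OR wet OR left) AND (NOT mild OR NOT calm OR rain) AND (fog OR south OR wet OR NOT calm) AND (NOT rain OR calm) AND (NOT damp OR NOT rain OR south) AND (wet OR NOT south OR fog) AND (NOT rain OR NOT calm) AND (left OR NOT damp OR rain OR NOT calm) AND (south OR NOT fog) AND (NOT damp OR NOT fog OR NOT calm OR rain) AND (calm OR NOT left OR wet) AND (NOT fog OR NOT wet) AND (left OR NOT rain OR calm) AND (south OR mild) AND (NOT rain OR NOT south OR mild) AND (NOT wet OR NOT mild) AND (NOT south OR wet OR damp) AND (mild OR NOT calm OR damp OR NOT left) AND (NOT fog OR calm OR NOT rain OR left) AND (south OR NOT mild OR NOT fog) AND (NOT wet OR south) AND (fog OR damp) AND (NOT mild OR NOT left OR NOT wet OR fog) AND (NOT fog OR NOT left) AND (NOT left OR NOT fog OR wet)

rain ↦ false, wet ↦ false, damp ↦ true, fog ↦ true, mild ↦ true, calm ↦ false, south ↦ true, left ↦ false

Branch on rain: set rain = false.
Branch on mild: set mild = true.
From the singleton clause (NOT calm), calm = false.
From the singleton clause (NOT wet), wet = false.
From the singleton clause (fog), fog = true.
From the singleton clause (south), south = true.
From the singleton clause (NOT left), left = false.
From the singleton clause (damp), damp = true.
Every clause now holds.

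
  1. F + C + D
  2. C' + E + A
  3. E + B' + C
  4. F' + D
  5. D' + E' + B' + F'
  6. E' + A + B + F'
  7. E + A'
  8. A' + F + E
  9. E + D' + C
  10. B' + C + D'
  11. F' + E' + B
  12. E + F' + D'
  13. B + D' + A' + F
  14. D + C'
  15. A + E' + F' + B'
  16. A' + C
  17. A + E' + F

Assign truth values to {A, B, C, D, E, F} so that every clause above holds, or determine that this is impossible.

A ↦ 1, B ↦ 1, C ↦ 1, D ↦ 1, E ↦ 1, F ↦ 0

Case F = 0:
Case C = 1:
(D) alone gives D = 1.
Case E = 1:
(A) alone gives A = 1.
(B) alone gives B = 1.
All clauses are satisfied.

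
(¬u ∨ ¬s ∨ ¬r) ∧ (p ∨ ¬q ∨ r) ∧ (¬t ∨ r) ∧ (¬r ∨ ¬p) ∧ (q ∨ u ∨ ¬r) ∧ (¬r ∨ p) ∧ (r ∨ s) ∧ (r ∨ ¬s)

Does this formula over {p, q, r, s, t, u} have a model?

No, unsatisfiable

Try t = False.
Try r = False.
The clause (s) is unit, so s = True.
But (¬s) is also a unit clause — contradiction.
Backtrack on r: now try r = True.
The clause (¬p) is unit, so p = False.
But (p) is also a unit clause — contradiction.
Either choice for r ends in contradiction.
Backtrack on t: now try t = True.
The clause (r) is unit, so r = True.
The clause (¬p) is unit, so p = False.
But (p) is also a unit clause — contradiction.
Either choice for t ends in contradiction.
No assignment satisfies every clause.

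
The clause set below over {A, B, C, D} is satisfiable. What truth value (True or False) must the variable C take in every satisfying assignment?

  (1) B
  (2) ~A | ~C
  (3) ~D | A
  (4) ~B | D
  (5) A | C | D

Suppose C = 1.
The clause (B) is unit, so B = 1.
The clause (~A) is unit, so A = 0.
The clause (~D) is unit, so D = 0.
But (D) is also a unit clause — contradiction.
So every satisfying assignment has C = False.

False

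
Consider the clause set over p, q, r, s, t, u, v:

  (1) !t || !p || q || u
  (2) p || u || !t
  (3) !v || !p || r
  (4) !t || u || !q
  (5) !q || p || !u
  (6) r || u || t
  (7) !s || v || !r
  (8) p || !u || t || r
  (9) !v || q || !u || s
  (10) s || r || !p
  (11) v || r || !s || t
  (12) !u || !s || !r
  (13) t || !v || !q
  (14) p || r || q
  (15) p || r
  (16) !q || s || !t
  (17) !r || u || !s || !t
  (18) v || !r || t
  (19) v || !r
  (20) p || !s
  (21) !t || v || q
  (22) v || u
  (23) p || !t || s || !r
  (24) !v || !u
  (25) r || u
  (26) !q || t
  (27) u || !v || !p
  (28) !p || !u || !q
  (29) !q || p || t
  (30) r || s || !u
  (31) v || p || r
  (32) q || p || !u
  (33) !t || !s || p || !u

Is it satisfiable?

Yes

Branch on p: set p = false.
Unit clause (r) forces r = true.
Unit clause (v) forces v = true.
Unit clause (!s) forces s = false.
Unit clause (!t) forces t = false.
Unit clause (!q) forces q = false.
Unit clause (!u) forces u = false.
Every clause now holds.
A satisfying assignment: p=false; q=false; r=true; s=false; t=false; u=false; v=true.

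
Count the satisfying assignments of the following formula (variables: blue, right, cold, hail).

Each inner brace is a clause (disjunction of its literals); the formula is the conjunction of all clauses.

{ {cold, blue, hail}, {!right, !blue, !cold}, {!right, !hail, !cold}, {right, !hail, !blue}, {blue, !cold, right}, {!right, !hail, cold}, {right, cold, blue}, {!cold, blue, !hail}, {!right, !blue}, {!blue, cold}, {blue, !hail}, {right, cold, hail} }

There are 2^4 = 16 truth assignments over (blue, right, cold, hail).
Check each against the 12 clauses (columns in the order blue, right, cold, hail):
  F F F F  ✗ fails (cold || blue || hail)
  F F F T  ✗ fails (right || cold || blue)
  F F T F  ✗ fails (blue || !cold || right)
  F F T T  ✗ fails (blue || !cold || right)
  F T F F  ✗ fails (cold || blue || hail)
  F T F T  ✗ fails (!right || !hail || cold)
  F T T F  ✓ satisfies all
  F T T T  ✗ fails (!right || !hail || !cold)
  T F F F  ✗ fails (!blue || cold)
  T F F T  ✗ fails (right || !hail || !blue)
  T F T F  ✓ satisfies all
  T F T T  ✗ fails (right || !hail || !blue)
  T T F F  ✗ fails (!right || !blue)
  T T F T  ✗ fails (!right || !hail || cold)
  T T T F  ✗ fails (!right || !blue || !cold)
  T T T T  ✗ fails (!right || !blue || !cold)
2 of the 16 rows are models.

2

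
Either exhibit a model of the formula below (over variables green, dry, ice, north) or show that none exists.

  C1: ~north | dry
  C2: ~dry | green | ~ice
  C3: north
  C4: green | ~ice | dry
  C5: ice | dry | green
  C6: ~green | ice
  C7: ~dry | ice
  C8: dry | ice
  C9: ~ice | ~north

UNSATISFIABLE

(north) alone gives north = 1.
(dry) alone gives dry = 1.
(ice) alone gives ice = 1.
But (~ice) is also a unit clause — contradiction.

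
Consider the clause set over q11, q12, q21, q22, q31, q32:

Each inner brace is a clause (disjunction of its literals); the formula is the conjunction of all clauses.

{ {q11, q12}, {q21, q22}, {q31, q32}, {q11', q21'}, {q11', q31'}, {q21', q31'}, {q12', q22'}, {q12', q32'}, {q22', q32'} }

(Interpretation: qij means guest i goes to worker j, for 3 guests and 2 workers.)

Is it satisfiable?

Suppose q11 = 1.
From the singleton clause (q21'), q21 = 0.
From the singleton clause (q22), q22 = 1.
From the singleton clause (q31'), q31 = 0.
From the singleton clause (q32), q32 = 1.
But (q32') is also a unit clause — contradiction.
That branch fails; take q11 = 0 instead.
From the singleton clause (q12), q12 = 1.
From the singleton clause (q22'), q22 = 0.
From the singleton clause (q21), q21 = 1.
From the singleton clause (q31'), q31 = 0.
From the singleton clause (q32), q32 = 1.
But (q32') is also a unit clause — contradiction.
Both values of q11 lead to a conflict.
No assignment satisfies every clause.

No, unsatisfiable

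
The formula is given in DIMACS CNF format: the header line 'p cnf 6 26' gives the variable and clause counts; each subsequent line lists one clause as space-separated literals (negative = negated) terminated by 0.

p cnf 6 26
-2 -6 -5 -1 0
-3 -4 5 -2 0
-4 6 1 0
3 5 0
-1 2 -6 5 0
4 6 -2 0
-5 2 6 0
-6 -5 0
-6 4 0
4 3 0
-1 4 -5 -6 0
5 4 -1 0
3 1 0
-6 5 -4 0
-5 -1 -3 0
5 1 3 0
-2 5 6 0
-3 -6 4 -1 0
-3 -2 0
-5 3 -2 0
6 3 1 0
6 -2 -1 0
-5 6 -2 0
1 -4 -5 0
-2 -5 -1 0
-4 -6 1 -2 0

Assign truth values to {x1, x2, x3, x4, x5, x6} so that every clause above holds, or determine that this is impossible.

x1 ↦ True,  x2 ↦ False,  x3 ↦ True,  x4 ↦ True,  x5 ↦ False,  x6 ↦ False

Suppose x3 = True.
The clause (¬x2) is unit, so x2 = False.
Suppose x5 = False.
Suppose x1 = True.
The clause (¬x6) is unit, so x6 = False.
The clause (x4) is unit, so x4 = True.
Every clause now holds.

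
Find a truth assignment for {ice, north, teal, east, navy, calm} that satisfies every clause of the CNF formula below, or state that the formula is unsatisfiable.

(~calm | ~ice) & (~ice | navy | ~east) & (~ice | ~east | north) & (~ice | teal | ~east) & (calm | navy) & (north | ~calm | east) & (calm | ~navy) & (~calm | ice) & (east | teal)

Branch on calm: set calm = 0.
Unit clause (navy) forces navy = 1.
Now (~navy) is unsatisfied and unit — conflict.
So calm must be the other value — set calm = 1.
Unit clause (~ice) forces ice = 0.
Now (ice) is unsatisfied and unit — conflict.
Neither calm = 1 nor calm = 0 works.

UNSATISFIABLE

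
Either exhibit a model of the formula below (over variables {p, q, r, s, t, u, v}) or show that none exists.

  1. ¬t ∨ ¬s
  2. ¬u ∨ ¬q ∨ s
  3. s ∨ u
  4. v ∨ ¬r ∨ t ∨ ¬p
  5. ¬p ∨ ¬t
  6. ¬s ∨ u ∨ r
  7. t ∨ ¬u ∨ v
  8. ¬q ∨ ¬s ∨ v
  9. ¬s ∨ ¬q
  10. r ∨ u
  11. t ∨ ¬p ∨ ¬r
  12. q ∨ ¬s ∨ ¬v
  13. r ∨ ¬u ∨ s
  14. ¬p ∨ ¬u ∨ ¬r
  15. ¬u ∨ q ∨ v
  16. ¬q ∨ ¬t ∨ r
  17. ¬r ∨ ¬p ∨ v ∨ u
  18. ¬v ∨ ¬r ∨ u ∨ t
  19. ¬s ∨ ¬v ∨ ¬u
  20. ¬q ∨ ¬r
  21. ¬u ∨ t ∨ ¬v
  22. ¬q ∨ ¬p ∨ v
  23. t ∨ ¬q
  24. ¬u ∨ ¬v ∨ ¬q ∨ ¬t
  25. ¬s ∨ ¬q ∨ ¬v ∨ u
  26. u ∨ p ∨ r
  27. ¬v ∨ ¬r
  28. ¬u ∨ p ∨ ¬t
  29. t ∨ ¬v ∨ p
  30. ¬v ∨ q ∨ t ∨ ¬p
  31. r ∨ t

p: False,  q: False,  r: True,  s: True,  t: False,  u: False,  v: False

Try t = False.
From the singleton clause (¬q), q = False.
From the singleton clause (r), r = True.
From the singleton clause (¬p), p = False.
From the singleton clause (¬v), v = False.
From the singleton clause (¬u), u = False.
From the singleton clause (s), s = True.
Every clause now holds.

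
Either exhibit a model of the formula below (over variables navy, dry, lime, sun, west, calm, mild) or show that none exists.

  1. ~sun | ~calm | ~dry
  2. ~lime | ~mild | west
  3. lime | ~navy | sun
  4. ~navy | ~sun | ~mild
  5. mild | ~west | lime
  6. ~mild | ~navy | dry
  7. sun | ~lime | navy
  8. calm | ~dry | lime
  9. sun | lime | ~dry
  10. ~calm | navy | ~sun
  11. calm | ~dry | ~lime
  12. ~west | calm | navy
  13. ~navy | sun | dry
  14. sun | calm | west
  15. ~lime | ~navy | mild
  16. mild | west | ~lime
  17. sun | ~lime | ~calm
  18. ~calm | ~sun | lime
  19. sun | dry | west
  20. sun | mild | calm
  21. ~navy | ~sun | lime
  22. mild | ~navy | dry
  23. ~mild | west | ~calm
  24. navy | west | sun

Branch on sun: set sun = 0.
Branch on lime: set lime = 0.
The clause (~navy) is unit, so navy = 0.
The clause (~dry) is unit, so dry = 0.
The clause (west) is unit, so west = 1.
The clause (mild) is unit, so mild = 1.
The clause (calm) is unit, so calm = 1.
All clauses are satisfied.

navy ↦ 0; dry ↦ 0; lime ↦ 0; sun ↦ 0; west ↦ 1; calm ↦ 1; mild ↦ 1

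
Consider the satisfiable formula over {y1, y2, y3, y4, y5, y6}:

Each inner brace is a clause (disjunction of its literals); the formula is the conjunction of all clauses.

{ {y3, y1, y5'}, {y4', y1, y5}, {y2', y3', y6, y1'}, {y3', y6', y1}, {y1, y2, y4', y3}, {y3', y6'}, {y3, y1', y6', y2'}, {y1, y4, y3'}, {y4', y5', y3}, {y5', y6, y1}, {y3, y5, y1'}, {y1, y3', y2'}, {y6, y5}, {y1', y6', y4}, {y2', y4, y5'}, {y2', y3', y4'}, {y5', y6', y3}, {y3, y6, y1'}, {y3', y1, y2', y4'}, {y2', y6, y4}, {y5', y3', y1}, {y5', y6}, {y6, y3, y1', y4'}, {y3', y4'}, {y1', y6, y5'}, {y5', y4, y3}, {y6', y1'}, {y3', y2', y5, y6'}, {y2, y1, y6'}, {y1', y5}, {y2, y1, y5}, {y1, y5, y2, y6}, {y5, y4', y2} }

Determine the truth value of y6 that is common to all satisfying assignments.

True

Suppose y6 = 0.
From the singleton clause (y5), y5 = 1.
But (y5') is also a unit clause — contradiction.
So every satisfying assignment has y6 = True.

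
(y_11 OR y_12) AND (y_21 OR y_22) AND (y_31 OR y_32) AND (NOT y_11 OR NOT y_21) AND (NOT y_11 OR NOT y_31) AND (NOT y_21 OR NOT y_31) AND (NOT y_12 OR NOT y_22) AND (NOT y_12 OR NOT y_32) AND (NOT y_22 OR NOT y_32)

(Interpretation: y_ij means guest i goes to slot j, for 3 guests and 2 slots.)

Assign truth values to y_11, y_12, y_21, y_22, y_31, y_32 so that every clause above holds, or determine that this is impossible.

Case y_11 = true:
The clause (NOT y_21) is unit, so y_21 = false.
The clause (y_22) is unit, so y_22 = true.
The clause (NOT y_31) is unit, so y_31 = false.
The clause (y_32) is unit, so y_32 = true.
That conflicts with the unit clause (NOT y_32).
Backtrack on y_11: now try y_11 = false.
The clause (y_12) is unit, so y_12 = true.
The clause (NOT y_22) is unit, so y_22 = false.
The clause (y_21) is unit, so y_21 = true.
The clause (NOT y_31) is unit, so y_31 = false.
The clause (y_32) is unit, so y_32 = true.
That conflicts with the unit clause (NOT y_32).
Both values of y_11 lead to a conflict.

UNSATISFIABLE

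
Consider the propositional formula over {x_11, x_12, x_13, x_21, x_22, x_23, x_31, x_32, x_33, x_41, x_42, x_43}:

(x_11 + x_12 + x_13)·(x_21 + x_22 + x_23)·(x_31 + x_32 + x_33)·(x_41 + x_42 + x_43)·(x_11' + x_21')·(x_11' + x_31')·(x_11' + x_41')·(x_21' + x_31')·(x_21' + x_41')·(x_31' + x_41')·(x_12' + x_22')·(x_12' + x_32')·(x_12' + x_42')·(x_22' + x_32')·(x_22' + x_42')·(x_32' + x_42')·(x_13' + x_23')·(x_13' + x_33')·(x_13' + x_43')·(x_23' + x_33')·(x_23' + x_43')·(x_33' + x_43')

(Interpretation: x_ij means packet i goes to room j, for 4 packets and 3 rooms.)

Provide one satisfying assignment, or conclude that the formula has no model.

Suppose x_11 = 0.
Suppose x_12 = 1.
Unit clause (x_22') forces x_22 = 0.
Unit clause (x_32') forces x_32 = 0.
Unit clause (x_42') forces x_42 = 0.
Suppose x_21 = 1.
Unit clause (x_31') forces x_31 = 0.
Unit clause (x_33) forces x_33 = 1.
Unit clause (x_41') forces x_41 = 0.
Unit clause (x_43) forces x_43 = 1.
Now (x_43') is unsatisfied and unit — conflict.
So x_21 must be the other value — set x_21 = 0.
Unit clause (x_23) forces x_23 = 1.
Unit clause (x_13') forces x_13 = 0.
Unit clause (x_33') forces x_33 = 0.
Unit clause (x_31) forces x_31 = 1.
Unit clause (x_41') forces x_41 = 0.
Unit clause (x_43) forces x_43 = 1.
Now (x_43') is unsatisfied and unit — conflict.
Either choice for x_21 ends in contradiction.
So x_12 must be the other value — set x_12 = 0.
Unit clause (x_13) forces x_13 = 1.
Unit clause (x_23') forces x_23 = 0.
Unit clause (x_33') forces x_33 = 0.
Unit clause (x_43') forces x_43 = 0.
Suppose x_21 = 1.
Unit clause (x_31') forces x_31 = 0.
Unit clause (x_32) forces x_32 = 1.
Unit clause (x_41') forces x_41 = 0.
Unit clause (x_42) forces x_42 = 1.
Now (x_42') is unsatisfied and unit — conflict.
So x_21 must be the other value — set x_21 = 0.
Unit clause (x_22) forces x_22 = 1.
Unit clause (x_32') forces x_32 = 0.
Unit clause (x_31) forces x_31 = 1.
Unit clause (x_41') forces x_41 = 0.
Unit clause (x_42) forces x_42 = 1.
Now (x_42') is unsatisfied and unit — conflict.
Either choice for x_21 ends in contradiction.
Either choice for x_12 ends in contradiction.
So x_11 must be the other value — set x_11 = 1.
Unit clause (x_21') forces x_21 = 0.
Unit clause (x_31') forces x_31 = 0.
Unit clause (x_41') forces x_41 = 0.
Suppose x_22 = 1.
Unit clause (x_12') forces x_12 = 0.
Unit clause (x_32') forces x_32 = 0.
Unit clause (x_33) forces x_33 = 1.
Unit clause (x_42') forces x_42 = 0.
Unit clause (x_43) forces x_43 = 1.
Now (x_43') is unsatisfied and unit — conflict.
So x_22 must be the other value — set x_22 = 0.
Unit clause (x_23) forces x_23 = 1.
Unit clause (x_13') forces x_13 = 0.
Unit clause (x_33') forces x_33 = 0.
Unit clause (x_32) forces x_32 = 1.
Unit clause (x_12') forces x_12 = 0.
Unit clause (x_42') forces x_42 = 0.
Unit clause (x_43) forces x_43 = 1.
Now (x_43') is unsatisfied and unit — conflict.
Either choice for x_22 ends in contradiction.
Either choice for x_11 ends in contradiction.

UNSATISFIABLE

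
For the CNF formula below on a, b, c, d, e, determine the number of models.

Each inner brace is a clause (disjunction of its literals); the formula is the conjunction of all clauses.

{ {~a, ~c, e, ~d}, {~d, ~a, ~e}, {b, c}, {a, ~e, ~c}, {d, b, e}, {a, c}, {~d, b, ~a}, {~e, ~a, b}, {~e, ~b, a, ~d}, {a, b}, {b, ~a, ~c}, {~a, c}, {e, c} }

4

There are 2^5 = 32 truth assignments over (a, b, c, d, e).
Split on c. With c = 1, the clauses containing c are satisfied and ~c drops from the rest; 4 of the 2^4 = 16 assignments to the other variables satisfy what remains.
With c = 0, by the same count on the reduced clause set, 0 assignments work.
Total: 4 + 0 = 4.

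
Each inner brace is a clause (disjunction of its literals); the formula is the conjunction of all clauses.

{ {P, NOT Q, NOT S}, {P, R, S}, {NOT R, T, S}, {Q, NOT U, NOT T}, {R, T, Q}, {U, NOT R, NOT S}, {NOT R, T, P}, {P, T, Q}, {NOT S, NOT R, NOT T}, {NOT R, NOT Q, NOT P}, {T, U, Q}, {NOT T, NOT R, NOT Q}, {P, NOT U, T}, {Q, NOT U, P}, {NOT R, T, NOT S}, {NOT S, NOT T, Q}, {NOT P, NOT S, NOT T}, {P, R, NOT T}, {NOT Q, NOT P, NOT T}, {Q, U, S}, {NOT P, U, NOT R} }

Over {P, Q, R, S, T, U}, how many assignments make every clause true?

There are 2^6 = 64 truth assignments over (P, Q, R, S, T, U).
Split on S. With S = true, the clauses containing S are satisfied and NOT S drops from the rest; 2 of the 2^5 = 32 assignments to the other variables satisfy what remains.
With S = false, by the same count on the reduced clause set, 2 assignments work.
(One model: P=T, Q=T, R=F, S=F, T=F, U=F.)
Total: 2 + 2 = 4.

4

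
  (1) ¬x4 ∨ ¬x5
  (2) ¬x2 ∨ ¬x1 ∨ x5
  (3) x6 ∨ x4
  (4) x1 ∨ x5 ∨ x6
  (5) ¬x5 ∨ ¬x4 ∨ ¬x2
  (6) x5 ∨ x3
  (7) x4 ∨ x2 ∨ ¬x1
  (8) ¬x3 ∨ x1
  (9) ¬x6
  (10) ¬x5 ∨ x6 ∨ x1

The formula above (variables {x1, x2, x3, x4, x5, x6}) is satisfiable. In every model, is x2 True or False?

False

Suppose x2 = True.
(¬x6) alone gives x6 = False.
(x4) alone gives x4 = True.
(¬x5) alone gives x5 = False.
(¬x1) alone gives x1 = False.
That conflicts with the unit clause (x1).
So every satisfying assignment has x2 = False.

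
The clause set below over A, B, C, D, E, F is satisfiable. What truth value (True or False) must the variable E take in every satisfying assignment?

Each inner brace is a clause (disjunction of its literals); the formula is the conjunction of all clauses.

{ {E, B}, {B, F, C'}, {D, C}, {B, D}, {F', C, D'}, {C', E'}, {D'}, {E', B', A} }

Suppose E = 1.
The clause (C') is unit, so C = 0.
The clause (D) is unit, so D = 1.
That conflicts with the unit clause (D').
So every satisfying assignment has E = False.

False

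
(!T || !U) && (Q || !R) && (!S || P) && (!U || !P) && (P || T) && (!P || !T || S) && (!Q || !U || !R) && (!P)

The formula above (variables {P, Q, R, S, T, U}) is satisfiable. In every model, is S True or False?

False

Suppose S = true.
Unit clause (P) forces P = true.
But (!P) is also a unit clause — contradiction.
So every satisfying assignment has S = False.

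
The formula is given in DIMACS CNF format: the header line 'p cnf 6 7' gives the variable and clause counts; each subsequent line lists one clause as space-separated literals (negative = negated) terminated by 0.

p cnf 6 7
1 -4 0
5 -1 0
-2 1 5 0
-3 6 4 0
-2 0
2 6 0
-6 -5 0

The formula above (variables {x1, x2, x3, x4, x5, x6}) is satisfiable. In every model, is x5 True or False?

Suppose x5 = True.
The clause (¬x2) is unit, so x2 = False.
The clause (x6) is unit, so x6 = True.
Now (¬x6) is unsatisfied and unit — conflict.
So every satisfying assignment has x5 = False.

False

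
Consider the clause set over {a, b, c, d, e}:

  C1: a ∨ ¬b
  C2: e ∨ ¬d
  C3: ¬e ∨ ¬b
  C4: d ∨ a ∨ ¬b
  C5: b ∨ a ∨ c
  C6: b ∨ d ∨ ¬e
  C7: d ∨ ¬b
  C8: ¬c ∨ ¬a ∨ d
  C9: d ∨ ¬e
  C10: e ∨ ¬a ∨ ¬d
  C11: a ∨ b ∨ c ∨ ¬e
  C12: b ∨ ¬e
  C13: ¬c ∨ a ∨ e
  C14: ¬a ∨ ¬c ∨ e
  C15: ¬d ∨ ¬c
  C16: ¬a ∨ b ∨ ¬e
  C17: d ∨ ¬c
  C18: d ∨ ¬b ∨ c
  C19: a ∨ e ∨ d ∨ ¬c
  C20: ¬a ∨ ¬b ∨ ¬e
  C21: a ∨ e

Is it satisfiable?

Suppose a = True.
Suppose e = False.
From the singleton clause (¬d), d = False.
From the singleton clause (¬b), b = False.
From the singleton clause (¬c), c = False.
This assignment satisfies each clause.
A satisfying assignment: a=True; b=False; c=False; d=False; e=False.

Satisfiable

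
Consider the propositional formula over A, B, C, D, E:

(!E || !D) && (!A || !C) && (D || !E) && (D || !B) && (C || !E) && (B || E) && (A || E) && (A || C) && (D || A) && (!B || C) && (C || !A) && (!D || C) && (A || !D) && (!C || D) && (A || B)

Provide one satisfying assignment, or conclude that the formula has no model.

Case E = false:
From the singleton clause (B), B = true.
From the singleton clause (D), D = true.
From the singleton clause (A), A = true.
From the singleton clause (!C), C = false.
That conflicts with the unit clause (C).
That branch fails; take E = true instead.
From the singleton clause (!D), D = false.
That conflicts with the unit clause (D).
Neither E = true nor E = false works.

UNSATISFIABLE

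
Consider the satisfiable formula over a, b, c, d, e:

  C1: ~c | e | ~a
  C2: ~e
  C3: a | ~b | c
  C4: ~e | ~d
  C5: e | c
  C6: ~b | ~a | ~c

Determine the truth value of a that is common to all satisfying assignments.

Suppose a = 1.
(~e) alone gives e = 0.
(~c) alone gives c = 0.
That conflicts with the unit clause (c).
So every satisfying assignment has a = False.

False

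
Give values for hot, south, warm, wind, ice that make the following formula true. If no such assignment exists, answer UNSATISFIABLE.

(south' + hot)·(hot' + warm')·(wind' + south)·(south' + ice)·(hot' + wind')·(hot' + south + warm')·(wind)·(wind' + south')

Unit clause (wind) forces wind = 1.
Unit clause (south) forces south = 1.
Now (south') is unsatisfied and unit — conflict.

UNSATISFIABLE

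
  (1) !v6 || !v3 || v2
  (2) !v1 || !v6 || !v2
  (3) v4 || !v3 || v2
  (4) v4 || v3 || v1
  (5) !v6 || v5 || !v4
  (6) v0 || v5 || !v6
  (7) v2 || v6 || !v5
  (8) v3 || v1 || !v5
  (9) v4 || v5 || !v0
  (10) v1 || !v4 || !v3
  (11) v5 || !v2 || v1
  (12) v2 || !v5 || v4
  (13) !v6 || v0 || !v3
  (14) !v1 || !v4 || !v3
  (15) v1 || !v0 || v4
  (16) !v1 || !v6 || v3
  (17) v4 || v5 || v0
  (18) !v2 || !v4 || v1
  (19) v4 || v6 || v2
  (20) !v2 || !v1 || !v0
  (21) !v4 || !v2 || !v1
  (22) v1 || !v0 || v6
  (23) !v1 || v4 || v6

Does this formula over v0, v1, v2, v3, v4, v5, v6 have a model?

Suppose v6 = false.
Suppose v2 = false.
(!v5) alone gives v5 = false.
(v4) alone gives v4 = true.
Suppose v1 = false.
(!v3) alone gives v3 = false.
(!v0) alone gives v0 = false.
This assignment satisfies each clause.
A satisfying assignment: v0=false, v1=false, v2=false, v3=false, v4=true, v5=false, v6=false.

Satisfiable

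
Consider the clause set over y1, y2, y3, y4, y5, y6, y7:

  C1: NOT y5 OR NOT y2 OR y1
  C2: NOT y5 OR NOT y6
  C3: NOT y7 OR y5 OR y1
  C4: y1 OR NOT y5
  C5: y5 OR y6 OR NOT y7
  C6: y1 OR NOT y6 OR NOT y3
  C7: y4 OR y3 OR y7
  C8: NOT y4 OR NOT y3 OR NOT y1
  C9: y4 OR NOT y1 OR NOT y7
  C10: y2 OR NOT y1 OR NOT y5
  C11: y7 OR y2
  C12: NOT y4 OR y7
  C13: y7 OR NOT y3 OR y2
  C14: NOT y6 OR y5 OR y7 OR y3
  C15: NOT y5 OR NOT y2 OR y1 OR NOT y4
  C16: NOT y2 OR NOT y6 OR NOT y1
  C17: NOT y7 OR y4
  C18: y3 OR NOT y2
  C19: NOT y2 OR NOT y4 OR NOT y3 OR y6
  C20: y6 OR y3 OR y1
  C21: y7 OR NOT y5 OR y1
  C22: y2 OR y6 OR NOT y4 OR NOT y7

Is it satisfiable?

Suppose y5 = false.
Suppose y7 = false.
From the singleton clause (y2), y2 = true.
From the singleton clause (NOT y4), y4 = false.
From the singleton clause (y3), y3 = true.
Suppose y1 = true.
From the singleton clause (NOT y6), y6 = false.
This assignment satisfies each clause.
A satisfying assignment: y1 ↦ true,  y2 ↦ true,  y3 ↦ true,  y4 ↦ false,  y5 ↦ false,  y6 ↦ false,  y7 ↦ false.

Satisfiable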